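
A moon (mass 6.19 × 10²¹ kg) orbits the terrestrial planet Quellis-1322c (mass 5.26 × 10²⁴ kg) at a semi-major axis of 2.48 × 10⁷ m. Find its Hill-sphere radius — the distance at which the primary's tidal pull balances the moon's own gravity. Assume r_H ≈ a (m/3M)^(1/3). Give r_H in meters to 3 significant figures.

r_H ≈ a (m/3M)^(1/3)
    = (2.48 × 10⁷) × (6.19 × 10²¹ / (3 × 5.26 × 10²⁴))^(1/3)
    = 1.82 × 10⁶ m

1.82 × 10⁶ m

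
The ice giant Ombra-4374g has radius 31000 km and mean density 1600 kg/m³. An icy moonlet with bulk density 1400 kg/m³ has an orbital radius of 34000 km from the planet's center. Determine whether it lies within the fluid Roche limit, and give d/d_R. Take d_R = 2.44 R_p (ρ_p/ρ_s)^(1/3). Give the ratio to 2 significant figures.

d_R = 2.44 × (31000 km) × (1600/1400)^(1/3) = 79080 km
d/d_R = (34000) / (79080) = 0.43
Since d/d_R < 1, the body is inside the Roche limit.

inside; d/d_R ≈ 0.43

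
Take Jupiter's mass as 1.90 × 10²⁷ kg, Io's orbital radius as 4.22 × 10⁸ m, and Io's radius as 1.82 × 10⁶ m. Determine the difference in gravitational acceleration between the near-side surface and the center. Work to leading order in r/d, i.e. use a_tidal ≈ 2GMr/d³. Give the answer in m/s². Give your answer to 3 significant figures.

Differencing GM/(d−r)² and GM/d² to first order in r/d gives 2GMr/d³.
a_tidal = 2GMr/d³
        = 2 × (6.674 × 10⁻¹¹) × (1.90 × 10²⁷) × (1.82 × 10⁶) / (4.22 × 10⁸)³
        = 6.14 × 10⁻³ m/s²

6.14 × 10⁻³ m/s²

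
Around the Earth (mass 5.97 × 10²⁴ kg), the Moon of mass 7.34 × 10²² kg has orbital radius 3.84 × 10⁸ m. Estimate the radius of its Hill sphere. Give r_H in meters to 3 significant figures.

6.15 × 10⁷ m

r_H ≈ a (m/3M)^(1/3)
    = (3.84 × 10⁸) × (7.34 × 10²² / (3 × 5.97 × 10²⁴))^(1/3)
    = 6.15 × 10⁷ m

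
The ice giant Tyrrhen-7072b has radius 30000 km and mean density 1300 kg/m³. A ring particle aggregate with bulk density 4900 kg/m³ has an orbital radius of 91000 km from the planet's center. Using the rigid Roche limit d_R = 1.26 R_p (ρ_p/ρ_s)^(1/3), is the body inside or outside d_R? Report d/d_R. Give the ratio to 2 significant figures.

outside; d/d_R ≈ 3.7

d_R = 1.26 × (30000 km) × (1300/4900)^(1/3) = 24290 km
d/d_R = (91000) / (24290) = 3.7
Since d/d_R > 1, the body is outside the Roche limit.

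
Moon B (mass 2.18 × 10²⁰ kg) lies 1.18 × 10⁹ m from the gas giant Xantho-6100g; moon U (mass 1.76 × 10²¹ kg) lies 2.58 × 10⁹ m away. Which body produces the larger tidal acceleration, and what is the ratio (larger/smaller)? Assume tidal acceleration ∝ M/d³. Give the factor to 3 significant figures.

Moon B, by a factor of ≈ 1.29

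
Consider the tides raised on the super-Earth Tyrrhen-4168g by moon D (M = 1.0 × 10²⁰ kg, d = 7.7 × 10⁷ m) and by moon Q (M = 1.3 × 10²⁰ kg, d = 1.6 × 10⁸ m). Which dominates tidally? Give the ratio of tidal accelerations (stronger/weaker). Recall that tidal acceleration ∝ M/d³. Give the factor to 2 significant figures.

Moon D, by a factor of ≈ 6.9

Tidal acceleration ∝ M/d³, so compare M/d³ for each.
Moon D: (1.0 × 10²⁰) / (7.7 × 10⁷)³ = 2.190 × 10⁻⁴
Moon Q: (1.3 × 10²⁰) / (1.6 × 10⁸)³ = 3.174 × 10⁻⁵
Ratio (larger/smaller) = 6.9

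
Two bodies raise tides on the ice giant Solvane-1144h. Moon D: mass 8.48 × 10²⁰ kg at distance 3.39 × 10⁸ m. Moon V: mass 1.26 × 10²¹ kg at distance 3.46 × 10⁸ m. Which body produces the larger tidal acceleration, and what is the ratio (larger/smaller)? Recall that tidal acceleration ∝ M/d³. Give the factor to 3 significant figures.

Tidal stretch scales as M/d³; compute that for each body.
Moon D: (8.48 × 10²⁰) / (3.39 × 10⁸)³ = 2.177 × 10⁻⁵
Moon V: (1.26 × 10²¹) / (3.46 × 10⁸)³ = 3.042 × 10⁻⁵
Ratio (larger/smaller) = 1.40

Moon V, by a factor of ≈ 1.40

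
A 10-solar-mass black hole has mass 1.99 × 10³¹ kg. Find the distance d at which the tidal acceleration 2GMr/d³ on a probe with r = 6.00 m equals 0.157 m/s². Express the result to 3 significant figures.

2GMr/d³ = a_tidal  ⇒  d = (2GMr / a_tidal)^(1/3)
d = (2 × 6.674×10⁻¹¹ × (1.99 × 10³¹) × (6.00) / (0.157))^(1/3)
  = 4.66 × 10⁷ m

4.66 × 10⁷ m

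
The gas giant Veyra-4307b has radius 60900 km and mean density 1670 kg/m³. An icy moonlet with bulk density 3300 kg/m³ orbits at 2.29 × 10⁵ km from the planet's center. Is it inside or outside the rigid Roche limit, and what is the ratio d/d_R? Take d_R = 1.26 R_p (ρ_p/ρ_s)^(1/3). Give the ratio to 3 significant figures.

d_R = 1.26 × (60900 km) × (1670/3300)^(1/3) = 61150 km
d/d_R = (2.29 × 10⁵) / (61150) = 3.74
Since d/d_R > 1, the body is outside the Roche limit.

outside; d/d_R ≈ 3.74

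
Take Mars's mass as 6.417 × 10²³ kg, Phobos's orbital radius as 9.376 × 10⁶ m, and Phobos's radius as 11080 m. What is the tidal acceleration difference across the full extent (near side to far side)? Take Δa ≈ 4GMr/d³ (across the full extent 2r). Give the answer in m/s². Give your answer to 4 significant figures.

2.303 × 10⁻³ m/s²

Differencing GM/(d−r)² and GM/(d+r)² to first order in r/d gives 4GMr/d³.
a_tidal = 4GMr/d³
        = 4 × (6.674 × 10⁻¹¹) × (6.417 × 10²³) × (11080) / (9.376 × 10⁶)³
        = 2.303 × 10⁻³ m/s²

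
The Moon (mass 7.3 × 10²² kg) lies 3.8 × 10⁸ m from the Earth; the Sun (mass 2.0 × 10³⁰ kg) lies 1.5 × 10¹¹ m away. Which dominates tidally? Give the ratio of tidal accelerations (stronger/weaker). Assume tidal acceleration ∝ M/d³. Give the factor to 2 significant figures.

The Moon, by a factor of ≈ 2.2

Tidal acceleration ∝ M/d³, so compare M/d³ for each.
The Moon: (7.3 × 10²²) / (3.8 × 10⁸)³ = 1.330 × 10⁻³
The Sun: (2.0 × 10³⁰) / (1.5 × 10¹¹)³ = 5.926 × 10⁻⁴
Ratio (larger/smaller) = 2.2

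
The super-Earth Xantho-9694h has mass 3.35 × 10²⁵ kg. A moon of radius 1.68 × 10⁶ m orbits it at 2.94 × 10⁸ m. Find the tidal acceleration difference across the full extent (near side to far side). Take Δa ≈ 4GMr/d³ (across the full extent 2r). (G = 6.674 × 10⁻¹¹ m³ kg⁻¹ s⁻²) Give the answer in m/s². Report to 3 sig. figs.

5.91 × 10⁻⁴ m/s²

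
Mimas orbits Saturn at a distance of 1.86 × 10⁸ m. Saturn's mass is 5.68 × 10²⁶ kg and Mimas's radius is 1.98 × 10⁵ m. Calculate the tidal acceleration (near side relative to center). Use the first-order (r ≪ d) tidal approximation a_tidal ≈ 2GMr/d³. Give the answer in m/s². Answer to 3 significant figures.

a_tidal = 2GMr/d³
        = 2 × (6.674 × 10⁻¹¹) × (5.68 × 10²⁶) × (1.98 × 10⁵) / (1.86 × 10⁸)³
        = 2.33 × 10⁻³ m/s²

2.33 × 10⁻³ m/s²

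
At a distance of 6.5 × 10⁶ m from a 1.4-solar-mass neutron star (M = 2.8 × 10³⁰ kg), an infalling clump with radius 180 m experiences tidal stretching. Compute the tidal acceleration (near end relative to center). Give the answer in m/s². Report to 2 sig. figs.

2.4 × 10² m/s²

Δa = 2GMr/d³
   = 2 × (6.674 × 10⁻¹¹) × (2.8 × 10³⁰) × (180) / (6.5 × 10⁶)³
   = 2.4 × 10² m/s²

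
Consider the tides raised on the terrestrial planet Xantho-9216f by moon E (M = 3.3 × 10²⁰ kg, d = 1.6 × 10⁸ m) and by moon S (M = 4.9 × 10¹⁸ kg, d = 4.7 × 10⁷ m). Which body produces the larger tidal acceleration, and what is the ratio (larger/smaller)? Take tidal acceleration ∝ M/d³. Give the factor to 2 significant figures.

Moon E, by a factor of ≈ 1.7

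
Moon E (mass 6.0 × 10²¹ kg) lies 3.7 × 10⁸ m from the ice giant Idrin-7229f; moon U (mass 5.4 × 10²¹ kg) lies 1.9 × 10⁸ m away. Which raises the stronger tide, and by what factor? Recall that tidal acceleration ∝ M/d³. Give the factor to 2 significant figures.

Moon U, by a factor of ≈ 6.6

Tidal acceleration ∝ M/d³, so compare M/d³ for each.
Moon E: (6.0 × 10²¹) / (3.7 × 10⁸)³ = 1.185 × 10⁻⁴
Moon U: (5.4 × 10²¹) / (1.9 × 10⁸)³ = 7.873 × 10⁻⁴
Ratio (larger/smaller) = 6.6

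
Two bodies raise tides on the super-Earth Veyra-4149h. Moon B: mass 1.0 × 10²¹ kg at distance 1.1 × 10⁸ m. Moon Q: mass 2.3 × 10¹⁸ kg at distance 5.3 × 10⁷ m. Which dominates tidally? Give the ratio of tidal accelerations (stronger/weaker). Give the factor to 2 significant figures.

Moon B, by a factor of ≈ 49

Compare M/d³ for the two perturbers:
Moon B: (1.0 × 10²¹) / (1.1 × 10⁸)³ = 7.513 × 10⁻⁴
Moon Q: (2.3 × 10¹⁸) / (5.3 × 10⁷)³ = 1.545 × 10⁻⁵
Ratio (larger/smaller) = 49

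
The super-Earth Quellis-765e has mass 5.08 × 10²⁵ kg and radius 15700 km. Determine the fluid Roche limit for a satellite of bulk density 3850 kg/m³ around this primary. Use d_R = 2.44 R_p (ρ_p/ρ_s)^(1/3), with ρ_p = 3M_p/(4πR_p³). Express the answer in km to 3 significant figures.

35800 km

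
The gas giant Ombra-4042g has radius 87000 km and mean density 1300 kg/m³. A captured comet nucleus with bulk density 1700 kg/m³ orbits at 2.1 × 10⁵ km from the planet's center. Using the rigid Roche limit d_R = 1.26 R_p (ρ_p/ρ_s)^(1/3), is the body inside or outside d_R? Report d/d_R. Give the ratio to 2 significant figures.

outside; d/d_R ≈ 2.1

d_R = 1.26 × (87000 km) × (1300/1700)^(1/3) = 1.002 × 10⁵ km
d/d_R = (2.1 × 10⁵) / (1.002 × 10⁵) = 2.1
Since d/d_R > 1, the body is outside the Roche limit.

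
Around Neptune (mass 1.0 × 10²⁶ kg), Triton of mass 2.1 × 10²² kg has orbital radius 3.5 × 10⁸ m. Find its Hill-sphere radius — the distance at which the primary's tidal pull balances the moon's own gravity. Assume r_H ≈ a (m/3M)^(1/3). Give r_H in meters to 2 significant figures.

r_H ≈ a (m/3M)^(1/3)
    = (3.5 × 10⁸) × (2.1 × 10²² / (3 × 1.0 × 10²⁶))^(1/3)
    = 1.4 × 10⁷ m

1.4 × 10⁷ m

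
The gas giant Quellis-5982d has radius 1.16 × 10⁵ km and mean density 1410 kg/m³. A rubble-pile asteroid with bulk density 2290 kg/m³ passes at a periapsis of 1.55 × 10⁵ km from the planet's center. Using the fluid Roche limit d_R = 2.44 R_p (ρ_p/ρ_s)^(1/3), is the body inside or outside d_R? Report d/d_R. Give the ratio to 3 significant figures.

inside; d/d_R ≈ 0.644

d_R = 2.44 × (1.16 × 10⁵ km) × (1410/2290)^(1/3) = 2.408 × 10⁵ km
d/d_R = (1.55 × 10⁵) / (2.408 × 10⁵) = 0.644
Since d/d_R < 1, the body is inside the Roche limit.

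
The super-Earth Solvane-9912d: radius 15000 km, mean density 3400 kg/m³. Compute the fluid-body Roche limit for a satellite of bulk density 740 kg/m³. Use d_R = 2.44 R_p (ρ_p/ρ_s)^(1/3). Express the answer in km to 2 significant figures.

61000 km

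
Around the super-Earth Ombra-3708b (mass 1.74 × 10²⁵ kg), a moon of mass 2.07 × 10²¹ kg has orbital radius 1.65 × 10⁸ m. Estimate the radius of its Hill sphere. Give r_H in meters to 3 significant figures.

5.63 × 10⁶ m

r_H ≈ a (m/3M)^(1/3)
    = (1.65 × 10⁸) × (2.07 × 10²¹ / (3 × 1.74 × 10²⁵))^(1/3)
    = 5.63 × 10⁶ m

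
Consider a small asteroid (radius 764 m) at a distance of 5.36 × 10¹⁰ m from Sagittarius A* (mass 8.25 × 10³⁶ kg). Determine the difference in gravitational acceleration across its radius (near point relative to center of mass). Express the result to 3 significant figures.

5.46 × 10⁻³ m/s²

Δa = 2GMr/d³
   = 2 × (6.674 × 10⁻¹¹) × (8.25 × 10³⁶) × (764) / (5.36 × 10¹⁰)³
   = 5.46 × 10⁻³ m/s²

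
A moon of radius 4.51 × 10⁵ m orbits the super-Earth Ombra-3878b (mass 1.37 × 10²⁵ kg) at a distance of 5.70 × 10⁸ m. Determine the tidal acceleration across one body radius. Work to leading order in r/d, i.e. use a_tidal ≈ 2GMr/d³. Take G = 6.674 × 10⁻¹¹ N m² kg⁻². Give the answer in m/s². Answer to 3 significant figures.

4.45 × 10⁻⁶ m/s²

Δa = 2GMr/d³
   = 2 × (6.674 × 10⁻¹¹) × (1.37 × 10²⁵) × (4.51 × 10⁵) / (5.70 × 10⁸)³
   = 4.45 × 10⁻⁶ m/s²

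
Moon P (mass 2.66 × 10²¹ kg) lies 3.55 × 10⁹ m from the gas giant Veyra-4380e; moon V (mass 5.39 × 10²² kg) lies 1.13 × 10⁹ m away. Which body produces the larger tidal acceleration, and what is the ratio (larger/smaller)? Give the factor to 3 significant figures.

Tidal acceleration ∝ M/d³, so compare M/d³ for each.
Moon P: (2.66 × 10²¹) / (3.55 × 10⁹)³ = 5.946 × 10⁻⁸
Moon V: (5.39 × 10²²) / (1.13 × 10⁹)³ = 3.736 × 10⁻⁵
Ratio (larger/smaller) = 628

Moon V, by a factor of ≈ 628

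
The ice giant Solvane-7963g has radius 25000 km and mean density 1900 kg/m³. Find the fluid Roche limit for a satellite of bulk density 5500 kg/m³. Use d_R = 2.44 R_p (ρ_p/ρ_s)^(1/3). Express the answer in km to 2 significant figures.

d_R = 2.44 × 25000 km × (1900/5500)^(1/3)
    = 43000 km

43000 km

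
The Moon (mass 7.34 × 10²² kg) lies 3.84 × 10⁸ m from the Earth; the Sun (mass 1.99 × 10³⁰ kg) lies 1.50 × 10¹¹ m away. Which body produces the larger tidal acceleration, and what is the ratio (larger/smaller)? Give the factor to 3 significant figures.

The Moon, by a factor of ≈ 2.20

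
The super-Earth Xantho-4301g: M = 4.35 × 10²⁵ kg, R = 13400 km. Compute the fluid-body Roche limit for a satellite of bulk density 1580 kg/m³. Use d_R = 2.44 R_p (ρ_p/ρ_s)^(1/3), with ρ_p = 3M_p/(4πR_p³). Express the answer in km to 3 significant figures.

45700 km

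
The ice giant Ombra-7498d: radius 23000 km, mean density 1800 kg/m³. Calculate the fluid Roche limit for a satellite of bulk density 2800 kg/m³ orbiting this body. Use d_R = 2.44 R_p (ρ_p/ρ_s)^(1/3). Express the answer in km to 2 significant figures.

d_R = 2.44 × 23000 km × (1800/2800)^(1/3)
    = 48000 km

48000 km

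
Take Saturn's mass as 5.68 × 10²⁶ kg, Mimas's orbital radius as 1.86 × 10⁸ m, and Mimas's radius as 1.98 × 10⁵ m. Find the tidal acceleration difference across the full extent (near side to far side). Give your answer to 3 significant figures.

Differencing GM/(d−r)² and GM/(d+r)² to first order in r/d gives 4GMr/d³.
a_tidal = 4GMr/d³
        = 4 × (6.674 × 10⁻¹¹) × (5.68 × 10²⁶) × (1.98 × 10⁵) / (1.86 × 10⁸)³
        = 4.67 × 10⁻³ m/s²

4.67 × 10⁻³ m/s²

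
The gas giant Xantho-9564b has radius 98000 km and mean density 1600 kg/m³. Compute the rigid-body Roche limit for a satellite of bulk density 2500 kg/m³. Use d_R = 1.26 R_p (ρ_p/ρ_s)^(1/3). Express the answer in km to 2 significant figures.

d_R = 1.26 × 98000 km × (1600/2500)^(1/3)
    = 1.1 × 10⁵ km

1.1 × 10⁵ km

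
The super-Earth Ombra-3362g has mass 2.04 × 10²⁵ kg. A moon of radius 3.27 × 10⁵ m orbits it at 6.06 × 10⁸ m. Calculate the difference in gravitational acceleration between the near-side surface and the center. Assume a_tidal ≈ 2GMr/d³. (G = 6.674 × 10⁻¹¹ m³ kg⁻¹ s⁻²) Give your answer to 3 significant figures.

4.00 × 10⁻⁶ m/s²

Δg = 2GMr/d³
   = 2 × (6.674 × 10⁻¹¹) × (2.04 × 10²⁵) × (3.27 × 10⁵) / (6.06 × 10⁸)³
   = 4.00 × 10⁻⁶ m/s²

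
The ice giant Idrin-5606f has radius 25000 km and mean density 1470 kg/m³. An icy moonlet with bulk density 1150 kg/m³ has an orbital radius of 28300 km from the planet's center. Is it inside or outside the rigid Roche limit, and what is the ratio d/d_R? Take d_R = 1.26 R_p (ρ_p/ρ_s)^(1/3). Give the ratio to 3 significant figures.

inside; d/d_R ≈ 0.828

d_R = 1.26 × (25000 km) × (1470/1150)^(1/3) = 34190 km
d/d_R = (28300) / (34190) = 0.828
Since d/d_R < 1, the body is inside the Roche limit.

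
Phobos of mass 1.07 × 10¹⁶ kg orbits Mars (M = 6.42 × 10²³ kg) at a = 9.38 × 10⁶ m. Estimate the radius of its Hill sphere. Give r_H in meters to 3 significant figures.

r_H ≈ a (m/3M)^(1/3)
    = (9.38 × 10⁶) × (1.07 × 10¹⁶ / (3 × 6.42 × 10²³))^(1/3)
    = 1.66 × 10⁴ m

1.66 × 10⁴ m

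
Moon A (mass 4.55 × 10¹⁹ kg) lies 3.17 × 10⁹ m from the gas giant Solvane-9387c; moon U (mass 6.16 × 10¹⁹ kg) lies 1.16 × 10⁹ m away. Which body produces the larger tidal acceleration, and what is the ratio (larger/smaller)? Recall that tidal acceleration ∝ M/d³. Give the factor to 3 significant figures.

Moon U, by a factor of ≈ 27.6

Tidal stretch scales as M/d³; compute that for each body.
Moon A: (4.55 × 10¹⁹) / (3.17 × 10⁹)³ = 1.428 × 10⁻⁹
Moon U: (6.16 × 10¹⁹) / (1.16 × 10⁹)³ = 3.946 × 10⁻⁸
Ratio (larger/smaller) = 27.6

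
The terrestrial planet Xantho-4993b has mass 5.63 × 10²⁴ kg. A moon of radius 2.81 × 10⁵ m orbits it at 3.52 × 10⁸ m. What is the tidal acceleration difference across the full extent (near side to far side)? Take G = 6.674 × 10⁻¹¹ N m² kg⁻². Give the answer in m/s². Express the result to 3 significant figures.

The field gradient is 2GM/d³; across the full diameter 2r the difference is 4GMr/d³.
a_tidal = 4GMr/d³
        = 4 × (6.674 × 10⁻¹¹) × (5.63 × 10²⁴) × (2.81 × 10⁵) / (3.52 × 10⁸)³
        = 9.68 × 10⁻⁶ m/s²

9.68 × 10⁻⁶ m/s²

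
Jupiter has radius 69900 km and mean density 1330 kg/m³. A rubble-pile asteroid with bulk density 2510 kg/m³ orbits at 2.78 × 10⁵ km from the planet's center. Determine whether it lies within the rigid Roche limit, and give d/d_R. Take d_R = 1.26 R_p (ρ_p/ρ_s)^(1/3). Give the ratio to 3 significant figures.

outside; d/d_R ≈ 3.90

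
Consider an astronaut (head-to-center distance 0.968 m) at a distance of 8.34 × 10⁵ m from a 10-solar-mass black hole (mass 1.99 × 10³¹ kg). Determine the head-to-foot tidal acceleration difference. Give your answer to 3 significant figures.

8.86 × 10³ m/s²

The field gradient is 2GM/d³; across the full diameter 2r the difference is 4GMr/d³.
Δa = 4GMr/d³
   = 4 × (6.674 × 10⁻¹¹) × (1.99 × 10³¹) × (0.968) / (8.34 × 10⁵)³
   = 8.86 × 10³ m/s²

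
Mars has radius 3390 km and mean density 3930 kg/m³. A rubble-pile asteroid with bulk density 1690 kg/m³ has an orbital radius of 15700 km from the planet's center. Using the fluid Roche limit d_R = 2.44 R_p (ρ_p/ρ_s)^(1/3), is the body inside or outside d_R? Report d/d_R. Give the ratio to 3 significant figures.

outside; d/d_R ≈ 1.43

d_R = 2.44 × (3390 km) × (3930/1690)^(1/3) = 10960 km
d/d_R = (15700) / (10960) = 1.43
Since d/d_R > 1, the body is outside the Roche limit.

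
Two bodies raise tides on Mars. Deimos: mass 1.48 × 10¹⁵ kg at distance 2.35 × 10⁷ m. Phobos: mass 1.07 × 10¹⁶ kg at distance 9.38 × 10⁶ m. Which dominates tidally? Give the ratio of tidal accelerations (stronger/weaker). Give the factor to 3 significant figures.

Phobos, by a factor of ≈ 114

The tide-raising term goes as M/d³ (the gradient of a 1/d² field).
Deimos: (1.48 × 10¹⁵) / (2.35 × 10⁷)³ = 1.140 × 10⁻⁷
Phobos: (1.07 × 10¹⁶) / (9.38 × 10⁶)³ = 1.297 × 10⁻⁵
Ratio (larger/smaller) = 114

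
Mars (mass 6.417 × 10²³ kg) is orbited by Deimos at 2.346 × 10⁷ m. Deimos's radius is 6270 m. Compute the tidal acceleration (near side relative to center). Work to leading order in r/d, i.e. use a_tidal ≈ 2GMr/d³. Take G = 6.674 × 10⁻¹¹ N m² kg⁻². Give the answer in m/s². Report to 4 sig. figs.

4.159 × 10⁻⁵ m/s²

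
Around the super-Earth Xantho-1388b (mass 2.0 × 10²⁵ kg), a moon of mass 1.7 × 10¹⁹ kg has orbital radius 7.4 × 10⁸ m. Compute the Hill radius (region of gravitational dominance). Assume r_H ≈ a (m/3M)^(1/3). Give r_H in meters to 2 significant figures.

4.9 × 10⁶ m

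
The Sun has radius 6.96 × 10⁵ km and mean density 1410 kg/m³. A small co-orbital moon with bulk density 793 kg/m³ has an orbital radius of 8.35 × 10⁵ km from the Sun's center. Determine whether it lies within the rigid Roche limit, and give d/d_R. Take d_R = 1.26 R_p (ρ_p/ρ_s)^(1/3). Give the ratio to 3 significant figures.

d_R = 1.26 × (6.96 × 10⁵ km) × (1410/793)^(1/3) = 1.062 × 10⁶ km
d/d_R = (8.35 × 10⁵) / (1.062 × 10⁶) = 0.786
Since d/d_R < 1, the body is inside the Roche limit.

inside; d/d_R ≈ 0.786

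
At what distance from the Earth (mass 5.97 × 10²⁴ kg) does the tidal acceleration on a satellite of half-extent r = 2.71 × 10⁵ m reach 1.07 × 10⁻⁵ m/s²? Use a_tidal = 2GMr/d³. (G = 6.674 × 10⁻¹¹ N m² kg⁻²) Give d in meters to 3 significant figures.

2.72 × 10⁸ m

2GMr/d³ = a_tidal  ⇒  d = (2GMr / a_tidal)^(1/3)
d = (2 × 6.674×10⁻¹¹ × (5.97 × 10²⁴) × (2.71 × 10⁵) / (1.07 × 10⁻⁵))^(1/3)
  = 2.72 × 10⁸ m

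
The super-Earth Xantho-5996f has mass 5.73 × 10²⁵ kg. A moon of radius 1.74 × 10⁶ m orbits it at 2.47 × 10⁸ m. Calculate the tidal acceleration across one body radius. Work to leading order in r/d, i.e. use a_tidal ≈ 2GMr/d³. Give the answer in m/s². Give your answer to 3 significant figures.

8.83 × 10⁻⁴ m/s²

Δg = 2GMr/d³
   = 2 × (6.674 × 10⁻¹¹) × (5.73 × 10²⁵) × (1.74 × 10⁶) / (2.47 × 10⁸)³
   = 8.83 × 10⁻⁴ m/s²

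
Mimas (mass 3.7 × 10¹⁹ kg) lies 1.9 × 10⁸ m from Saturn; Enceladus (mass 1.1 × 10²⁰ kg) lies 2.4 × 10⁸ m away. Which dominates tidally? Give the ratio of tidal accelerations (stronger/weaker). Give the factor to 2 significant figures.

Enceladus, by a factor of ≈ 1.5

Tidal acceleration ∝ M/d³, so compare M/d³ for each.
Mimas: (3.7 × 10¹⁹) / (1.9 × 10⁸)³ = 5.394 × 10⁻⁶
Enceladus: (1.1 × 10²⁰) / (2.4 × 10⁸)³ = 7.957 × 10⁻⁶
Ratio (larger/smaller) = 1.5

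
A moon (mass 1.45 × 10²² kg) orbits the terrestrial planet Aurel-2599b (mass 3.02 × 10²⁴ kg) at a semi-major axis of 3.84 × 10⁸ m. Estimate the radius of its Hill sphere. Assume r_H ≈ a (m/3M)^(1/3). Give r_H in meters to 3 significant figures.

4.49 × 10⁷ m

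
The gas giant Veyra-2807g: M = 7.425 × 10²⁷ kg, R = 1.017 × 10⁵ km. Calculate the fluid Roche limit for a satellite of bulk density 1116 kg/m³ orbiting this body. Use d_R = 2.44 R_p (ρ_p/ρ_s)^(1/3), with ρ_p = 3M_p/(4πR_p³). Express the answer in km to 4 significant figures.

2.847 × 10⁵ km

ρ_p = 3M_p/(4πR_p³) = 3 × (7.425 × 10²⁷) / (4π × (1.017 × 10⁸ m)³) = 1685 kg/m³
d_R = 2.44 × 1.017 × 10⁵ km × (1685/1116)^(1/3)
    = 2.847 × 10⁵ km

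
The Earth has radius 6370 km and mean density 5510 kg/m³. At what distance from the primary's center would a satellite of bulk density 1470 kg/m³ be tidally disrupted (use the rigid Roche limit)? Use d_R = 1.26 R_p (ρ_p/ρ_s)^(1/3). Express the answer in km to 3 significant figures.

12500 km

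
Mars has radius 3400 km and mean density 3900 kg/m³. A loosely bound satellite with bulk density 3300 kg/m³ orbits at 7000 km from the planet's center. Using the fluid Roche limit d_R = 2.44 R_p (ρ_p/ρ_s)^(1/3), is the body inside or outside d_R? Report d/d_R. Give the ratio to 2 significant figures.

inside; d/d_R ≈ 0.80

d_R = 2.44 × (3400 km) × (3900/3300)^(1/3) = 8771 km
d/d_R = (7000) / (8771) = 0.80
Since d/d_R < 1, the body is inside the Roche limit.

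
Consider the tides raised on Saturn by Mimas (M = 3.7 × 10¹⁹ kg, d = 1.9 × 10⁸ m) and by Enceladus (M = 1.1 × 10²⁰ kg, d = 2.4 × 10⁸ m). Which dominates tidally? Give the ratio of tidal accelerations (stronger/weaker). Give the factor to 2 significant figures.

Enceladus, by a factor of ≈ 1.5

Tidal acceleration ∝ M/d³, so compare M/d³ for each.
Mimas: (3.7 × 10¹⁹) / (1.9 × 10⁸)³ = 5.394 × 10⁻⁶
Enceladus: (1.1 × 10²⁰) / (2.4 × 10⁸)³ = 7.957 × 10⁻⁶
Ratio (larger/smaller) = 1.5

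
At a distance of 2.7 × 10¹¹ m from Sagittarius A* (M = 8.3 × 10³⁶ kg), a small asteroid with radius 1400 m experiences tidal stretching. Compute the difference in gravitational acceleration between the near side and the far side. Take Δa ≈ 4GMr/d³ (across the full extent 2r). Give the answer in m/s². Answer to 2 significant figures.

1.6 × 10⁻⁴ m/s²

Δg = 4GMr/d³
   = 4 × (6.674 × 10⁻¹¹) × (8.3 × 10³⁶) × (1400) / (2.7 × 10¹¹)³
   = 1.6 × 10⁻⁴ m/s²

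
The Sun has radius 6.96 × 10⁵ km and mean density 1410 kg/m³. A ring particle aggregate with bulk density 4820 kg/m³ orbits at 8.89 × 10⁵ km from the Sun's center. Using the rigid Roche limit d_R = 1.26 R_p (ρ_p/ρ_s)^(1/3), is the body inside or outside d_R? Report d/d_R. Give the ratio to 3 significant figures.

outside; d/d_R ≈ 1.53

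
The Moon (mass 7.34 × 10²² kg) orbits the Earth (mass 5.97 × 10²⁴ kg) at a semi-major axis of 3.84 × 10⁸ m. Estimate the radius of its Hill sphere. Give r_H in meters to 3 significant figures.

6.15 × 10⁷ m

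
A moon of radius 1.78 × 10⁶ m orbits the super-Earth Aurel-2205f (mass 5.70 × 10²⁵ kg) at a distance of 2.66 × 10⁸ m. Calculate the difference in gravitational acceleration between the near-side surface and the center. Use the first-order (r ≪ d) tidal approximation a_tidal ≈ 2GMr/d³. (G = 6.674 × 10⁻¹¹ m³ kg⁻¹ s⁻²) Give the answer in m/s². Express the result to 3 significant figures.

7.20 × 10⁻⁴ m/s²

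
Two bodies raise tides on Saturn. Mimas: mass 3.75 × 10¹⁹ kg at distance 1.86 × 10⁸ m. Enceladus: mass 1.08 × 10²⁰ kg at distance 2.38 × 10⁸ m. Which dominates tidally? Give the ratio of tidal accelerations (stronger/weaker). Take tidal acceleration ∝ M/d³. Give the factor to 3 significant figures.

The tide-raising term goes as M/d³ (the gradient of a 1/d² field).
Mimas: (3.75 × 10¹⁹) / (1.86 × 10⁸)³ = 5.828 × 10⁻⁶
Enceladus: (1.08 × 10²⁰) / (2.38 × 10⁸)³ = 8.011 × 10⁻⁶
Ratio (larger/smaller) = 1.37

Enceladus, by a factor of ≈ 1.37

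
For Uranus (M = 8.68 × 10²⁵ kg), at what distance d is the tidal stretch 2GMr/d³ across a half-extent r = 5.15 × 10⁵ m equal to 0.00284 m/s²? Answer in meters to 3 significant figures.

1.28 × 10⁸ m

2GMr/d³ = a_tidal  ⇒  d = (2GMr / a_tidal)^(1/3)
d = (2 × 6.674×10⁻¹¹ × (8.68 × 10²⁵) × (5.15 × 10⁵) / (0.00284))^(1/3)
  = 1.28 × 10⁸ m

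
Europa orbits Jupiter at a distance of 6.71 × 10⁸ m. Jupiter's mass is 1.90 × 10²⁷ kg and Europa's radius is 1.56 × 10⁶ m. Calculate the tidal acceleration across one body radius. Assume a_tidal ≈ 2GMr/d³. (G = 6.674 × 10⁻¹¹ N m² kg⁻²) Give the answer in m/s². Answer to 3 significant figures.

a_tidal = 2GMr/d³
        = 2 × (6.674 × 10⁻¹¹) × (1.90 × 10²⁷) × (1.56 × 10⁶) / (6.71 × 10⁸)³
        = 1.31 × 10⁻³ m/s²

1.31 × 10⁻³ m/s²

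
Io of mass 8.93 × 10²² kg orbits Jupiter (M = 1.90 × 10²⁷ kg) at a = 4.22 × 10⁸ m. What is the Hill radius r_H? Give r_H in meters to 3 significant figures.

1.06 × 10⁷ m

r_H ≈ a (m/3M)^(1/3)
    = (4.22 × 10⁸) × (8.93 × 10²² / (3 × 1.90 × 10²⁷))^(1/3)
    = 1.06 × 10⁷ m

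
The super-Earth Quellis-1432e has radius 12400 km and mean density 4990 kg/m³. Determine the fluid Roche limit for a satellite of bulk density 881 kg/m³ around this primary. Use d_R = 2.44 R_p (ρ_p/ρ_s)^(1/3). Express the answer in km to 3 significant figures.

d_R = 2.44 × 12400 km × (4990/881)^(1/3)
    = 53900 km

53900 km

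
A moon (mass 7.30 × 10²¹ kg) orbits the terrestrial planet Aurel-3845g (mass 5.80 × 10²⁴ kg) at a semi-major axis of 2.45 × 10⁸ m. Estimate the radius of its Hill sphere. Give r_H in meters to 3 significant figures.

1.83 × 10⁷ m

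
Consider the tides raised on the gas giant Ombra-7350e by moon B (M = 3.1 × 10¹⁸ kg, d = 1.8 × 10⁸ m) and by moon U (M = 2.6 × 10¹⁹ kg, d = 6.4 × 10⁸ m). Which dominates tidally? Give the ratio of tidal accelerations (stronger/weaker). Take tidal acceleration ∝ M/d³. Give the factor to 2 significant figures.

Moon B, by a factor of ≈ 5.4

Tidal stretch scales as M/d³; compute that for each body.
Moon B: (3.1 × 10¹⁸) / (1.8 × 10⁸)³ = 5.316 × 10⁻⁷
Moon U: (2.6 × 10¹⁹) / (6.4 × 10⁸)³ = 9.918 × 10⁻⁸
Ratio (larger/smaller) = 5.4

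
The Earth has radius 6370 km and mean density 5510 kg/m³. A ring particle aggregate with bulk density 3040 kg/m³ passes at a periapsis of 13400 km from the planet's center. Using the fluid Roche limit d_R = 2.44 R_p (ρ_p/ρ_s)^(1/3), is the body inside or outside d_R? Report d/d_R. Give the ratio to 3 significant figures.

d_R = 2.44 × (6370 km) × (5510/3040)^(1/3) = 18950 km
d/d_R = (13400) / (18950) = 0.707
Since d/d_R < 1, the body is inside the Roche limit.

inside; d/d_R ≈ 0.707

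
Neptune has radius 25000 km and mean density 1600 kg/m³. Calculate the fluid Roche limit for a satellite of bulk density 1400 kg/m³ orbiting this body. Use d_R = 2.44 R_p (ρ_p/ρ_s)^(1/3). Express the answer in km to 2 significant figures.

d_R = 2.44 × 25000 km × (1600/1400)^(1/3)
    = 64000 km

64000 km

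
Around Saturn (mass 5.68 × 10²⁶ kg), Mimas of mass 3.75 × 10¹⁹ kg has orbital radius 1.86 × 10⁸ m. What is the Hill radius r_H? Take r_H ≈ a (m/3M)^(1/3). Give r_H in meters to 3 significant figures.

5.21 × 10⁵ m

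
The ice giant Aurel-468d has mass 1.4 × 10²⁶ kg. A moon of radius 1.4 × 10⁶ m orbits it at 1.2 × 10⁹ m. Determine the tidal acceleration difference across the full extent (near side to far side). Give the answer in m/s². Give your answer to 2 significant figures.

3.0 × 10⁻⁵ m/s²

Near-to-far spans 2r, so the tidal difference is twice the near-to-center value: 4GMr/d³.
Δg = 4GMr/d³
   = 4 × (6.674 × 10⁻¹¹) × (1.4 × 10²⁶) × (1.4 × 10⁶) / (1.2 × 10⁹)³
   = 3.0 × 10⁻⁵ m/s²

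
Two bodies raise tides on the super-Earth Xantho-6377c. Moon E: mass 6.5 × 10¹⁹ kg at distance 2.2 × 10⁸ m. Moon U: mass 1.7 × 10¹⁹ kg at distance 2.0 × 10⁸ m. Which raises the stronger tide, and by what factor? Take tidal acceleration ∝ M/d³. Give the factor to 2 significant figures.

The tide-raising term goes as M/d³ (the gradient of a 1/d² field).
Moon E: (6.5 × 10¹⁹) / (2.2 × 10⁸)³ = 6.104 × 10⁻⁶
Moon U: (1.7 × 10¹⁹) / (2.0 × 10⁸)³ = 2.125 × 10⁻⁶
Ratio (larger/smaller) = 2.9

Moon E, by a factor of ≈ 2.9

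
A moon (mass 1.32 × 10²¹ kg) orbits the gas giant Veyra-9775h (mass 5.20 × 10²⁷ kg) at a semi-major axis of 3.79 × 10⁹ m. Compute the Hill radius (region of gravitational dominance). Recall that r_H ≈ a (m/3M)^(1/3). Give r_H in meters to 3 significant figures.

1.66 × 10⁷ m

r_H ≈ a (m/3M)^(1/3)
    = (3.79 × 10⁹) × (1.32 × 10²¹ / (3 × 5.20 × 10²⁷))^(1/3)
    = 1.66 × 10⁷ m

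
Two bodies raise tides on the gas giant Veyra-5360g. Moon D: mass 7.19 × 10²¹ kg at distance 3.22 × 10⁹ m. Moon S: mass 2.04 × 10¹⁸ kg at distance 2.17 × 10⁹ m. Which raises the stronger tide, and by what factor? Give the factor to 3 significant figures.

Tidal acceleration ∝ M/d³, so compare M/d³ for each.
Moon D: (7.19 × 10²¹) / (3.22 × 10⁹)³ = 2.154 × 10⁻⁷
Moon S: (2.04 × 10¹⁸) / (2.17 × 10⁹)³ = 1.996 × 10⁻¹⁰
Ratio (larger/smaller) = 1080

Moon D, by a factor of ≈ 1080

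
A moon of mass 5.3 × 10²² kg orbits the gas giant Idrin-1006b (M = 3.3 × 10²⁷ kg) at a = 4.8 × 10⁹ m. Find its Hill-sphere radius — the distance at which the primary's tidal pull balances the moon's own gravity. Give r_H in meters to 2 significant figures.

r_H ≈ a (m/3M)^(1/3)
    = (4.8 × 10⁹) × (5.3 × 10²² / (3 × 3.3 × 10²⁷))^(1/3)
    = 8.4 × 10⁷ m

8.4 × 10⁷ m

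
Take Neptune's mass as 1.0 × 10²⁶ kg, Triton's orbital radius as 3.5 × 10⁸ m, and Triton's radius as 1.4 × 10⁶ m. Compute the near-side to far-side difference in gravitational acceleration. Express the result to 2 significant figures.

8.7 × 10⁻⁴ m/s²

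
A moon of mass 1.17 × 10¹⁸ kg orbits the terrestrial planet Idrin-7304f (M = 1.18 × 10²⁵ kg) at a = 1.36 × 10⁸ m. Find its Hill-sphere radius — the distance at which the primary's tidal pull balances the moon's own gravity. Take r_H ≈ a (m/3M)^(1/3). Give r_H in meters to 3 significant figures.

r_H ≈ a (m/3M)^(1/3)
    = (1.36 × 10⁸) × (1.17 × 10¹⁸ / (3 × 1.18 × 10²⁵))^(1/3)
    = 4.36 × 10⁵ m

4.36 × 10⁵ m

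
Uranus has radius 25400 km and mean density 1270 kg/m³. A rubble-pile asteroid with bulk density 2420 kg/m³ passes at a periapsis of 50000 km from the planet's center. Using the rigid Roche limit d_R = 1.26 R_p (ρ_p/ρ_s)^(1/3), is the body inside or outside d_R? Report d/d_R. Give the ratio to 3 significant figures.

outside; d/d_R ≈ 1.94

d_R = 1.26 × (25400 km) × (1270/2420)^(1/3) = 25810 km
d/d_R = (50000) / (25810) = 1.94
Since d/d_R > 1, the body is outside the Roche limit.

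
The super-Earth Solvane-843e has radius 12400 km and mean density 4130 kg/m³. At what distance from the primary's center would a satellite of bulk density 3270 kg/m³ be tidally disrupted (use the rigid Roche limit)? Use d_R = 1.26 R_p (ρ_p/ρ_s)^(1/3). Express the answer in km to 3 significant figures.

d_R = 1.26 × 12400 km × (4130/3270)^(1/3)
    = 16900 km

16900 km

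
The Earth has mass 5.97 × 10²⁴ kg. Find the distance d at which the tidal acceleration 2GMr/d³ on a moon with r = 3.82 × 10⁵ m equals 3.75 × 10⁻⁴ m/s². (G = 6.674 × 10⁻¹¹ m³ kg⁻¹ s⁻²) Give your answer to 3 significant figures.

2GMr/d³ = a_tidal  ⇒  d = (2GMr / a_tidal)^(1/3)
d = (2 × 6.674×10⁻¹¹ × (5.97 × 10²⁴) × (3.82 × 10⁵) / (3.75 × 10⁻⁴))^(1/3)
  = 9.33 × 10⁷ m

9.33 × 10⁷ m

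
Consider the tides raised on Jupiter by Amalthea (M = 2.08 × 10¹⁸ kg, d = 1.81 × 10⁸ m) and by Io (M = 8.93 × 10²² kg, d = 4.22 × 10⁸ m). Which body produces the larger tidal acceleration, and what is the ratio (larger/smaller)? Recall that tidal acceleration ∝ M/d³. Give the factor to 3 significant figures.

Io, by a factor of ≈ 3390

Tidal acceleration ∝ M/d³, so compare M/d³ for each.
Amalthea: (2.08 × 10¹⁸) / (1.81 × 10⁸)³ = 3.508 × 10⁻⁷
Io: (8.93 × 10²²) / (4.22 × 10⁸)³ = 1.188 × 10⁻³
Ratio (larger/smaller) = 3390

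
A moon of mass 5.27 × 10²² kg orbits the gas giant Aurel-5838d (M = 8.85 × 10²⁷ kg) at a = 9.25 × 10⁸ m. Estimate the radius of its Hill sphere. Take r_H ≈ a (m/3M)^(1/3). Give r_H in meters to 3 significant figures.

r_H ≈ a (m/3M)^(1/3)
    = (9.25 × 10⁸) × (5.27 × 10²² / (3 × 8.85 × 10²⁷))^(1/3)
    = 1.16 × 10⁷ m

1.16 × 10⁷ m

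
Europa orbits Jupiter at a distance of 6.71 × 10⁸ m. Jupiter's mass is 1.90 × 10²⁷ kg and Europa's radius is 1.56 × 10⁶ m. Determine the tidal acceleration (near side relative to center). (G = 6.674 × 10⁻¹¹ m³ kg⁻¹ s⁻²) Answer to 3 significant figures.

Δa = 2GMr/d³
   = 2 × (6.674 × 10⁻¹¹) × (1.90 × 10²⁷) × (1.56 × 10⁶) / (6.71 × 10⁸)³
   = 1.31 × 10⁻³ m/s²

1.31 × 10⁻³ m/s²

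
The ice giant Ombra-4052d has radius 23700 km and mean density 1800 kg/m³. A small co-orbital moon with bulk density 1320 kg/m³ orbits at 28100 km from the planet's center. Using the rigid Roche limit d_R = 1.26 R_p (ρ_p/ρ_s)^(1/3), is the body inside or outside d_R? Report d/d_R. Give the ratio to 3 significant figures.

inside; d/d_R ≈ 0.849

d_R = 1.26 × (23700 km) × (1800/1320)^(1/3) = 33110 km
d/d_R = (28100) / (33110) = 0.849
Since d/d_R < 1, the body is inside the Roche limit.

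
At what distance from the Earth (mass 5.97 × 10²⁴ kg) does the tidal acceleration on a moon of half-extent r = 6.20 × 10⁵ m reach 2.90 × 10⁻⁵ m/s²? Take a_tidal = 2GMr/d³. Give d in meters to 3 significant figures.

2GMr/d³ = a_tidal  ⇒  d = (2GMr / a_tidal)^(1/3)
d = (2 × 6.674×10⁻¹¹ × (5.97 × 10²⁴) × (6.20 × 10⁵) / (2.90 × 10⁻⁵))^(1/3)
  = 2.57 × 10⁸ m

2.57 × 10⁸ m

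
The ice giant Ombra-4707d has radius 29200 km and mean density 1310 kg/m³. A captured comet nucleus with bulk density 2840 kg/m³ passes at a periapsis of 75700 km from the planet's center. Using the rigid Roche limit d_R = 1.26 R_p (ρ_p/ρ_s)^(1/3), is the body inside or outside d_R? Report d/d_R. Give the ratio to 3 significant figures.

d_R = 1.26 × (29200 km) × (1310/2840)^(1/3) = 28430 km
d/d_R = (75700) / (28430) = 2.66
Since d/d_R > 1, the body is outside the Roche limit.

outside; d/d_R ≈ 2.66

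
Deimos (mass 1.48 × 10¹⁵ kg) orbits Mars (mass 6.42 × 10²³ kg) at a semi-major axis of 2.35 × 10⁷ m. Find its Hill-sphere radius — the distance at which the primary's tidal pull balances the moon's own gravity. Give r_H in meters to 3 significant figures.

2.15 × 10⁴ m

r_H ≈ a (m/3M)^(1/3)
    = (2.35 × 10⁷) × (1.48 × 10¹⁵ / (3 × 6.42 × 10²³))^(1/3)
    = 2.15 × 10⁴ m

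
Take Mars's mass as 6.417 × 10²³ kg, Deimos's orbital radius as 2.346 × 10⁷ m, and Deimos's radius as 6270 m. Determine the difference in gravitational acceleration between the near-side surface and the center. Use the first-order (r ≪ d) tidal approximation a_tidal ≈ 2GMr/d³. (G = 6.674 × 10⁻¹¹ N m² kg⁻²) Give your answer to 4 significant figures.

4.159 × 10⁻⁵ m/s²

The tidal stretch is the gradient of GM/d² times the body's extent r, hence the 1/d³ dependence.
a_tidal = 2GMr/d³
        = 2 × (6.674 × 10⁻¹¹) × (6.417 × 10²³) × (6270) / (2.346 × 10⁷)³
        = 4.159 × 10⁻⁵ m/s²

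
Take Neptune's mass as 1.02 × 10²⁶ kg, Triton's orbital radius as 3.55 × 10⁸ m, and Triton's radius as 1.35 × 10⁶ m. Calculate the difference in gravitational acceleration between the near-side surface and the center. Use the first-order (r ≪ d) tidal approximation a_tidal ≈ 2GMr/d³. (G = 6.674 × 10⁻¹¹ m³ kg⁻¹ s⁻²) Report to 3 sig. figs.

4.11 × 10⁻⁴ m/s²

The tidal stretch is the gradient of GM/d² times the body's extent r, hence the 1/d³ dependence.
Δa = 2GMr/d³
   = 2 × (6.674 × 10⁻¹¹) × (1.02 × 10²⁶) × (1.35 × 10⁶) / (3.55 × 10⁸)³
   = 4.11 × 10⁻⁴ m/s²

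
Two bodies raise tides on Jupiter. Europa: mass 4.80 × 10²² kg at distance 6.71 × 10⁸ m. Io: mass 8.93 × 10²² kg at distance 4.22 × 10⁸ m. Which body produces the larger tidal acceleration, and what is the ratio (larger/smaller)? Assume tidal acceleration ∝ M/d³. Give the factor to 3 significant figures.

Io, by a factor of ≈ 7.48

Tidal stretch scales as M/d³; compute that for each body.
Europa: (4.80 × 10²²) / (6.71 × 10⁸)³ = 1.589 × 10⁻⁴
Io: (8.93 × 10²²) / (4.22 × 10⁸)³ = 1.188 × 10⁻³
Ratio (larger/smaller) = 7.48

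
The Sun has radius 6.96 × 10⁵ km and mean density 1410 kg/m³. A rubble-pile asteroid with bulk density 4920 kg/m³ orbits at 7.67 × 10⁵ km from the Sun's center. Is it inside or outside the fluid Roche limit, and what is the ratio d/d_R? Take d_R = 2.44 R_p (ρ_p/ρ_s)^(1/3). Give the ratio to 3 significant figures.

d_R = 2.44 × (6.96 × 10⁵ km) × (1410/4920)^(1/3) = 1.120 × 10⁶ km
d/d_R = (7.67 × 10⁵) / (1.120 × 10⁶) = 0.685
Since d/d_R < 1, the body is inside the Roche limit.

inside; d/d_R ≈ 0.685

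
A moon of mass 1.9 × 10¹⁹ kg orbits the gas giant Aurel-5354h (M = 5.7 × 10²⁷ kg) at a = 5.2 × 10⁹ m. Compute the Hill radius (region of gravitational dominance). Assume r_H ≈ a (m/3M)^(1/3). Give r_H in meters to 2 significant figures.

r_H ≈ a (m/3M)^(1/3)
    = (5.2 × 10⁹) × (1.9 × 10¹⁹ / (3 × 5.7 × 10²⁷))^(1/3)
    = 5.4 × 10⁶ m

5.4 × 10⁶ m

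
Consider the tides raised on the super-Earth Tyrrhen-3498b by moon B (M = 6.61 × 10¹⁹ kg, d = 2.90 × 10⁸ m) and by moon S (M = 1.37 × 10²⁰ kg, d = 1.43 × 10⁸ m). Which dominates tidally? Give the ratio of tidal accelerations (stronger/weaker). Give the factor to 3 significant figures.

The tide-raising term goes as M/d³ (the gradient of a 1/d² field).
Moon B: (6.61 × 10¹⁹) / (2.90 × 10⁸)³ = 2.710 × 10⁻⁶
Moon S: (1.37 × 10²⁰) / (1.43 × 10⁸)³ = 4.685 × 10⁻⁵
Ratio (larger/smaller) = 17.3

Moon S, by a factor of ≈ 17.3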